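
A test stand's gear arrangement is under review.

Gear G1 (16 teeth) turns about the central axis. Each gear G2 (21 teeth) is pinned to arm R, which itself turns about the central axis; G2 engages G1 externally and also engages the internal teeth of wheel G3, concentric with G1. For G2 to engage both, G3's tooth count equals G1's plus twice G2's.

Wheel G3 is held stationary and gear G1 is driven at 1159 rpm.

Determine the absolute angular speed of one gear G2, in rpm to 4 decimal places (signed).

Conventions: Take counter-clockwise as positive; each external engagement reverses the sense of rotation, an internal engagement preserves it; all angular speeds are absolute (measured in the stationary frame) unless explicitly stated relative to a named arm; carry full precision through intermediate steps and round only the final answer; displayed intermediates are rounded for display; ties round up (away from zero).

planetary set (16T centre, 21T on arm, 58T internal) — Willis relation
normalise by the input: solve with ω_sun = 1, then scale by 1159 rpm
ring teeth: 16 + 2·21 = 58
16(ω_sun−ω_arm) = −58(ω_ring−ω_arm),  ω_ring = 0, ω_sun = 1
16(1−ω_arm) = −58(0−ω_arm)  ⇒  74·ω_arm = 16  ⇒  ω_arm = 8/37
sun–planet mesh: 16·(1−8/37) = −21·(ω_p−ω_arm)  ⇒  ω_p−ω_arm = -464/777
ω_p = 8/37 − 464/777 = -8/21
scale: ω_p = -8/21 × 1159 rpm = -441.5238 rpm

-441.5238 rpm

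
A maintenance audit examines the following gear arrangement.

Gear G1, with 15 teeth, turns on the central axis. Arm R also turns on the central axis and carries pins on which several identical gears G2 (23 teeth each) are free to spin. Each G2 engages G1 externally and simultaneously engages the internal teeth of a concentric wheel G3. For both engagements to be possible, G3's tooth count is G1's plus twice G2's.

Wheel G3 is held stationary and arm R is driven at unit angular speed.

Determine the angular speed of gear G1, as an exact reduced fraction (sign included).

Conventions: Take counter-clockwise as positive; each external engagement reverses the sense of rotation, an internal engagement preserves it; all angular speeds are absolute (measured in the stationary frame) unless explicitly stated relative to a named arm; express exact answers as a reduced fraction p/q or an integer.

76/15

recognized (axles ride arm R): planetary set, 15/23/61 teeth
ring teeth: 15 + 2·23 = 61
15(ω_sun−ω_arm) = −61(ω_ring−ω_arm),  ω_ring = 0, ω_arm = 1
ω_sun = 1 − (61/15)(0−1) = 76/15
exact speed ratio = 76/15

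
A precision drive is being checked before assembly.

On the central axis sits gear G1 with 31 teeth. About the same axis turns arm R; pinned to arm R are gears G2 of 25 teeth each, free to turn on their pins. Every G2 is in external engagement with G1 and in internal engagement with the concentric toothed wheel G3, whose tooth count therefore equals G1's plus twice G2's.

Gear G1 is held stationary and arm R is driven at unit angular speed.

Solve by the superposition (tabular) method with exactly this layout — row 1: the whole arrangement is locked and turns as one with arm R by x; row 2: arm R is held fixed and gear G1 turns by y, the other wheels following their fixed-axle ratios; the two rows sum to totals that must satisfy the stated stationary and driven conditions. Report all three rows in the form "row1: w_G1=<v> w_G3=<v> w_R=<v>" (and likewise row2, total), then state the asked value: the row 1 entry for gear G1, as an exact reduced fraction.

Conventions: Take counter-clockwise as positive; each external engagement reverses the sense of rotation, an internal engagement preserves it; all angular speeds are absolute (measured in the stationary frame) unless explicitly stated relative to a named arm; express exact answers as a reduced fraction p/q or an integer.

recognized (axles ride arm R): planetary set, 31/25/81 teeth
superposition row 1 [locked train]: every member turns x
row 2 (arm held, sun turns y): ω_ring = −(31/81)·y, ω_arm = 0
boundary: total ω_sun = x + y = 0 and total ω_arm = x = 1  ⇒  y = -1, x = 1
row 2 ring = −(31/81)·(-1) = 31/81
totals (row 1 + row 2): sun 1 + (-1) = 0, ring 1 + 31/81 = 112/81, arm 1 + 0 = 1
asked cell (row1, sun) = 1

row1: w_G1=1 w_G3=1 w_R=1
row2: w_G1=-1 w_G3=31/81 w_R=0
total: w_G1=0 w_G3=112/81 w_R=1
asked value: 1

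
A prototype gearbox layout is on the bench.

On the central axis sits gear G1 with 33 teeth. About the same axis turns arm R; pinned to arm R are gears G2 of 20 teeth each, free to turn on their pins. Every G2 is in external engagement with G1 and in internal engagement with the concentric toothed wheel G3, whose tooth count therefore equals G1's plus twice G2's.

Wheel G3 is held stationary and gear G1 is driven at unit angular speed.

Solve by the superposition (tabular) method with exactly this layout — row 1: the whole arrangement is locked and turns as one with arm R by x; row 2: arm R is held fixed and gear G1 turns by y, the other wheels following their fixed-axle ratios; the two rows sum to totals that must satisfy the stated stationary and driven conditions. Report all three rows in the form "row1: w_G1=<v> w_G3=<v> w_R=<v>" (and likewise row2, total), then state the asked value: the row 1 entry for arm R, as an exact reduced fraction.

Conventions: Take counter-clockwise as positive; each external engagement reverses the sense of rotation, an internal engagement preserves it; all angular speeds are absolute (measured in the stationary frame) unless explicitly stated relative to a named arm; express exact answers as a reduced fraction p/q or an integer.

planetary set (33T centre, 20T on arm, 73T internal) — Willis relation
superposition row 1 [locked train]: every member turns x
row 2 — arm fixed, fixed-axis ratios: sun y, ring −(33/73)·y, arm 0
boundary: total ω_ring = x − (33/73)·y = 0 and total ω_sun = x + y = 1  ⇒  y = 73/106, x = 33/106
row 2 ring = −(33/73)·73/106 = -33/106
totals (row 1 + row 2): sun 33/106 + 73/106 = 1, ring 33/106 + (-33/106) = 0, arm 33/106 + 0 = 33/106
asked cell (row1, arm) = 33/106

row1: w_G1=33/106 w_G3=33/106 w_R=33/106
row2: w_G1=73/106 w_G3=-33/106 w_R=0
total: w_G1=1 w_G3=0 w_R=33/106
asked value: 33/106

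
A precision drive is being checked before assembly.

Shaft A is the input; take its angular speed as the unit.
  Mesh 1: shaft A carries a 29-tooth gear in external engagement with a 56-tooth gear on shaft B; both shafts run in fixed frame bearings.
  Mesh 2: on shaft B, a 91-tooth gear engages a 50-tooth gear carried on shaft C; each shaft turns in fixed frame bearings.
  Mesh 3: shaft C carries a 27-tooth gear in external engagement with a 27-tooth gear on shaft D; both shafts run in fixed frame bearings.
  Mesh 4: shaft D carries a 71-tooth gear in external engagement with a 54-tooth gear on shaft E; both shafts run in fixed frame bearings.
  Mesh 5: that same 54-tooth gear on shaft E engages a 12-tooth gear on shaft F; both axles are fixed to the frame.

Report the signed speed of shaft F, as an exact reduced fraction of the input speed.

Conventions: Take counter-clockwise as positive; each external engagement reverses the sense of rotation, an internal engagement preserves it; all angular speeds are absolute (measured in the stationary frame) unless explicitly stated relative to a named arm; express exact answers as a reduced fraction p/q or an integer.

5-mesh fixed-axis compound train (all bearings frame-fixed)
mesh 1 [29T→56T]: |ω|/ω_in = 1×29/56 = 29/56, sense flips to −
mesh 2 [91T→50T]: |ω|/ω_in = (29/56)×91/50 = 377/400, sense flips to +
mesh 3 [27T→27T]: |ω|/ω_in = (377/400)×27/27 = 377/400, sense flips to −
mesh 4 [71T→54T]: |ω|/ω_in = (377/400)×71/54 = 26767/21600, sense flips to +
mesh 5 [54T→12T]: |ω|/ω_in = (26767/21600)×54/12 = 26767/4800, sense flips to −
signed output speed (× input speed) = -26767/4800

-26767/4800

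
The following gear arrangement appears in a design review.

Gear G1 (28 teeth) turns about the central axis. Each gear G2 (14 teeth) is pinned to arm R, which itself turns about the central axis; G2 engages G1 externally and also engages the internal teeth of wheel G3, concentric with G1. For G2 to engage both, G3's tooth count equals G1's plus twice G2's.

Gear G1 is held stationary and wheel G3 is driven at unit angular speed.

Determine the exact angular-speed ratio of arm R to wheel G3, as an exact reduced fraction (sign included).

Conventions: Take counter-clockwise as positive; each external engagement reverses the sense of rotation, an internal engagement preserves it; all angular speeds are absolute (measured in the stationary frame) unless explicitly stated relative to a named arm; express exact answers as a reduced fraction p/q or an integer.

recognized (axles ride arm R): planetary set, 28/14/56 teeth
ring teeth: 28 + 2·14 = 56
28(ω_sun−ω_arm) = −56(ω_ring−ω_arm),  ω_sun = 0, ω_ring = 1
28(0−ω_arm) = −56(1−ω_arm)  ⇒  84·ω_arm = 56  ⇒  ω_arm = 2/3
ω_out/ω_in = 2/3

2/3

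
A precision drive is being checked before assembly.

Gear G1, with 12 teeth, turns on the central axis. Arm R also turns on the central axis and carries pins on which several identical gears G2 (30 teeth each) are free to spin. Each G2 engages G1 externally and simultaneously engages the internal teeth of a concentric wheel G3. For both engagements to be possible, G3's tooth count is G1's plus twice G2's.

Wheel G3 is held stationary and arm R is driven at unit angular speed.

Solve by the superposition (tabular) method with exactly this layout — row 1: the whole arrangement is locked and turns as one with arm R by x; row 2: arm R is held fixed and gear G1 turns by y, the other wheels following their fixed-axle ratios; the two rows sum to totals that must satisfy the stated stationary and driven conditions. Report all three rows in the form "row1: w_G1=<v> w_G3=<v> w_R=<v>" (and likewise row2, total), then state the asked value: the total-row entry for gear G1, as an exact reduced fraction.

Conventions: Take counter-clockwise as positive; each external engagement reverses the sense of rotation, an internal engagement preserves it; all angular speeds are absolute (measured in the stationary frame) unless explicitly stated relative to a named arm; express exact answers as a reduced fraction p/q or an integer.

row1: w_G1=1 w_G3=1 w_R=1
row2: w_G1=6 w_G3=-1 w_R=0
total: w_G1=7 w_G3=0 w_R=1
asked value: 7

planetary set (12T centre, 30T on arm, 72T internal) — Willis relation
row 1 (train locked, turned with arm): all members turn x
row 2: sun turns y, ring = −(12/72)·y, arm 0
boundary: total ω_ring = x − (12/72)·y = 0 and total ω_arm = x = 1  ⇒  y = 6, x = 1
row 2 ring = −(12/72)·6 = -1
totals (row 1 + row 2): sun 1 + 6 = 7, ring 1 + (-1) = 0, arm 1 + 0 = 1
asked cell (total, sun) = 7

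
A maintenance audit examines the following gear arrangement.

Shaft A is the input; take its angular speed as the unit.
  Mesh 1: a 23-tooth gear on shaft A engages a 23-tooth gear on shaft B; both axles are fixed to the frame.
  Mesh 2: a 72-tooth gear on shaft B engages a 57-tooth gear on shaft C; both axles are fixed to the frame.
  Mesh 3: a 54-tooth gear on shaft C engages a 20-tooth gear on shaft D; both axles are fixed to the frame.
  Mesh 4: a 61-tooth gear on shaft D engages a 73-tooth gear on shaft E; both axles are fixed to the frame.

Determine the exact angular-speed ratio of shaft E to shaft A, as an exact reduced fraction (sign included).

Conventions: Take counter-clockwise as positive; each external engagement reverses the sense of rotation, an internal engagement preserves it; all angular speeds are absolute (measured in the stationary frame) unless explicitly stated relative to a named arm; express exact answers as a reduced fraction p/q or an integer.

class = fixed-axis compound train [4 meshes; 4 ratios multiply, 4 sense flips]
mesh 1 [23T→23T]: running ratio 1, sense −
mesh 2 [72T→57T]: running ratio 24/19, sense +
mesh 3 [54T→20T]: running ratio 324/95, sense −
mesh 4 [61T→73T]: running ratio 19764/6935, sense +
ω_out/ω_in = 19764/6935

19764/6935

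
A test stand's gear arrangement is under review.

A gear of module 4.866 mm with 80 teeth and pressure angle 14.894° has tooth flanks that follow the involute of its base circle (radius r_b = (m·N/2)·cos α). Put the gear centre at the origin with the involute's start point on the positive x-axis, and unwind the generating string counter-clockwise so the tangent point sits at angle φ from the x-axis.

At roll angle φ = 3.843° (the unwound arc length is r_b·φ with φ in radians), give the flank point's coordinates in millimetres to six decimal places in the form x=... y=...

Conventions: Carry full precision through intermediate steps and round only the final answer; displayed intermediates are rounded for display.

x=188.523317 y=0.018911

topology: single-mesh involute geometry — m = 4.866, N = 80
pitch radius r_p = m·N/2 = 4.866·80/2 = 194.640000
base radius r_b = r_p·cos α = 194.640000·cos 14.894° = 188.100680
roll angle φ = 3.843° = 0.06707300 rad
x = r_b·(cos φ + φ·sin φ) = 188.523317
y = r_b·(sin φ − φ·cos φ) = 0.018911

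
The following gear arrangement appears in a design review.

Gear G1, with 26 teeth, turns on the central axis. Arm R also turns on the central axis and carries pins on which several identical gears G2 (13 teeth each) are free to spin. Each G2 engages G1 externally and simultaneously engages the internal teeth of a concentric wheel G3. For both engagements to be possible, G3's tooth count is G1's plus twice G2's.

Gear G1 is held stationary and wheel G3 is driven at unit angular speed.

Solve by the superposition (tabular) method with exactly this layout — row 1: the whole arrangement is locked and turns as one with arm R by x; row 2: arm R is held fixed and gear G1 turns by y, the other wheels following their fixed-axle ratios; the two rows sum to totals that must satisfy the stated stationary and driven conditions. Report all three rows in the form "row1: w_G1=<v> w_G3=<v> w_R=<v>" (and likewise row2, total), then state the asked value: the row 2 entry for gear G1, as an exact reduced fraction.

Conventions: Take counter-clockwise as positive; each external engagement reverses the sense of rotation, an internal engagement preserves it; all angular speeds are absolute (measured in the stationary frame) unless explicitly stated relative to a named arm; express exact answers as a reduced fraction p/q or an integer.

row1: w_G1=2/3 w_G3=2/3 w_R=2/3
row2: w_G1=-2/3 w_G3=1/3 w_R=0
total: w_G1=0 w_G3=1 w_R=2/3
asked value: -2/3

class = planetary set [G3 = 26+2·13 = 52; Willis about the carrier]
row 1 — lock + rotate with arm: ω_sun = ω_ring = ω_arm = x
row 2: sun turns y, ring = −(26/52)·y, arm 0
boundary: total ω_sun = x + y = 0 and total ω_ring = x − (26/52)·y = 1  ⇒  y = -2/3, x = 2/3
row 2 ring = −(26/52)·(-2/3) = 1/3
totals (row 1 + row 2): sun 2/3 + (-2/3) = 0, ring 2/3 + 1/3 = 1, arm 2/3 + 0 = 2/3
asked cell (row2, sun) = -2/3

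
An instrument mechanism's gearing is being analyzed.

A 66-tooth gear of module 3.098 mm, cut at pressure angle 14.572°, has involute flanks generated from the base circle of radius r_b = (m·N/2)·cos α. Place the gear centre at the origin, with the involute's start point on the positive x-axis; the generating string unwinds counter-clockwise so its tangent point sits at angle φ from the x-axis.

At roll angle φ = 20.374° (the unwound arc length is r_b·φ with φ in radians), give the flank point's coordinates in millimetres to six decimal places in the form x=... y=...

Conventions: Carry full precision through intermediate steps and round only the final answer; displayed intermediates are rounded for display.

x=105.004649 y=1.464312

single-mesh involute tooth geometry (66T wheel at module 3.098)
pitch radius r_p = m·N/2 = 3.098·66/2 = 102.234000
base radius r_b = r_p·cos α = 102.234000·cos 14.572° = 98.945361
roll angle φ = 20.374° = 0.35559338 rad
x = r_b·(cos φ + φ·sin φ) = 105.004649
y = r_b·(sin φ − φ·cos φ) = 1.464312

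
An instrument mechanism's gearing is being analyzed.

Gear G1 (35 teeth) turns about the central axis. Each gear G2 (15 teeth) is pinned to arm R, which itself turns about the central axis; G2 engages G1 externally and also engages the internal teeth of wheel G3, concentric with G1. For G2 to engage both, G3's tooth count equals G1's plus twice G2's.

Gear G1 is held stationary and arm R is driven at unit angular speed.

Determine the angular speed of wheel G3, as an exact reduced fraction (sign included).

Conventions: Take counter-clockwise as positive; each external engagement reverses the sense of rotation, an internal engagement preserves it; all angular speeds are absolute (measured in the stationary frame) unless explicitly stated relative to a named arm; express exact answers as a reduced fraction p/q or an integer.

20/13

recognized (axles ride arm R): planetary set, 35/15/65 teeth
ring teeth: 35 + 2·15 = 65
35(ω_sun−ω_arm) = −65(ω_ring−ω_arm),  ω_sun = 0, ω_arm = 1
ω_ring = 1 − (35/65)(0−1) = 20/13
exact speed ratio = 20/13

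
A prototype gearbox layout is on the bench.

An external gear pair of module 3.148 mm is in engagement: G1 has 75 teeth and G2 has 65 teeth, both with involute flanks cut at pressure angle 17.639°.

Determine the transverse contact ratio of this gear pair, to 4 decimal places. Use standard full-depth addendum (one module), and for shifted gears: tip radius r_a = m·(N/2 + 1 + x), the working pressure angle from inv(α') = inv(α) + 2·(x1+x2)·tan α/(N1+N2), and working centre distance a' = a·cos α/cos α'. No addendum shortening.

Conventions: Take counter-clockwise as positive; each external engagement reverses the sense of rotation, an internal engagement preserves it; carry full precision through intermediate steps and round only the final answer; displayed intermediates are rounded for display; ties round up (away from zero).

1.9631

single-mesh involute tooth geometry (75T engaging 65T at module 3.148)
base radii: r_b1 = 112.499836, r_b2 = 97.499858
tip radii: r_a1 = 121.198000, r_a2 = 105.458000
no profile shift: α' = α, a' = a
action lengths: √(r_a1²−r_b1²) = 45.085942, √(r_a2²−r_b2²) = 40.189147
base pitch p_b = π·m·cos α = 9.424764
CR = (45.085942 + 40.189147 − 220.360000·sin 17.63900°)/9.424764 = 1.963116
contact ratio ≈ 1.9631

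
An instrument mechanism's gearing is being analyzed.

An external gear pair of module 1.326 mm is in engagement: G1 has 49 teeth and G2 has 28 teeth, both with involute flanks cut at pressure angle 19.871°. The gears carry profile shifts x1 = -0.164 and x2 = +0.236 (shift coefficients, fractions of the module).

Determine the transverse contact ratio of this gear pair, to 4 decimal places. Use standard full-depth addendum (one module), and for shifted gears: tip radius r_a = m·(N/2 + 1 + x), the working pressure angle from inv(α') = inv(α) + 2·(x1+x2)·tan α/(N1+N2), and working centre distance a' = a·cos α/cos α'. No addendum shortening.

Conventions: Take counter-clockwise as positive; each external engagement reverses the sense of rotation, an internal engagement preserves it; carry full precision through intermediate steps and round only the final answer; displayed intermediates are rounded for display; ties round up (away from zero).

single-mesh involute tooth geometry (49T engaging 28T at module 1.326)
base radii: r_b1 = 30.552733, r_b2 = 17.458705
tip radii: r_a1 = 33.595536, r_a2 = 20.202936
inv(α') = inv(19.871°) + 2·(-0.164+0.236)·tan α/(49+28) = 0.01528411  ⇒  α' = 20.16279°
a' = a·cos α / cos α' = 51.0510·cos 19.871°/cos 20.16279° = 51.145803
action lengths: √(r_a1²−r_b1²) = 13.971060, √(r_a2²−r_b2²) = 10.166231
base pitch p_b = π·m·cos α = 3.917724
CR = (13.971060 + 10.166231 − 51.145803·sin 20.16279°)/3.917724 = 1.661147
contact ratio ≈ 1.6611

1.6611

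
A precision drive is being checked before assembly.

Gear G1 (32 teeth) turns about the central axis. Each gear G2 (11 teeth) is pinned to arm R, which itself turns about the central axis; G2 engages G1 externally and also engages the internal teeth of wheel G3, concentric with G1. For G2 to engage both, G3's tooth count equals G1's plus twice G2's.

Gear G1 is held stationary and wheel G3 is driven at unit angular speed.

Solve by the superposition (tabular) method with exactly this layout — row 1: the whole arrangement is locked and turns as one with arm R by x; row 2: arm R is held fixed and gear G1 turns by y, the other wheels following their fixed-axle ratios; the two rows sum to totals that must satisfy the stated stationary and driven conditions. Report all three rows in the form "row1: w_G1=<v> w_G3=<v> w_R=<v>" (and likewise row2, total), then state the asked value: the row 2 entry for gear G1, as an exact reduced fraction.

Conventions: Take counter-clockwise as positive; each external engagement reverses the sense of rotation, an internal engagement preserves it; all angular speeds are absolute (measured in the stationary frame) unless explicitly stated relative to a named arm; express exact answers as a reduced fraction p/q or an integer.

row1: w_G1=27/43 w_G3=27/43 w_R=27/43
row2: w_G1=-27/43 w_G3=16/43 w_R=0
total: w_G1=0 w_G3=1 w_R=27/43
asked value: -27/43

recognized (axles ride arm R): planetary set, 32/11/54 teeth
superposition row 1 [locked train]: every member turns x
row 2 (arm held, sun turns y): ω_ring = −(32/54)·y, ω_arm = 0
boundary: total ω_sun = x + y = 0 and total ω_ring = x − (32/54)·y = 1  ⇒  y = -27/43, x = 27/43
row 2 ring = −(32/54)·(-27/43) = 16/43
totals (row 1 + row 2): sun 27/43 + (-27/43) = 0, ring 27/43 + 16/43 = 1, arm 27/43 + 0 = 27/43
asked cell (row2, sun) = -27/43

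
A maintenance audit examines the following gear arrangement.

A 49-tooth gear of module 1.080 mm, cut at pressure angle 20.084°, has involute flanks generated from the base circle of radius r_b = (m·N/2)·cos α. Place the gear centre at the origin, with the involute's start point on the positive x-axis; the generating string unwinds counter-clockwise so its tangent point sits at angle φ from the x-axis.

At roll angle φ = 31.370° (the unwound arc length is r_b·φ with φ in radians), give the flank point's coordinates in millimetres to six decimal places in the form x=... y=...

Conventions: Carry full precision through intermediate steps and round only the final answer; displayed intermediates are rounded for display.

x=28.301197 y=1.319237

topology: single-mesh involute geometry — m = 1.080, N = 49
pitch radius r_p = m·N/2 = 1.080·49/2 = 26.460000
base radius r_b = r_p·cos α = 26.460000·cos 20.084° = 24.850972
roll angle φ = 31.370° = 0.54750979 rad
x = r_b·(cos φ + φ·sin φ) = 28.301197
y = r_b·(sin φ − φ·cos φ) = 1.319237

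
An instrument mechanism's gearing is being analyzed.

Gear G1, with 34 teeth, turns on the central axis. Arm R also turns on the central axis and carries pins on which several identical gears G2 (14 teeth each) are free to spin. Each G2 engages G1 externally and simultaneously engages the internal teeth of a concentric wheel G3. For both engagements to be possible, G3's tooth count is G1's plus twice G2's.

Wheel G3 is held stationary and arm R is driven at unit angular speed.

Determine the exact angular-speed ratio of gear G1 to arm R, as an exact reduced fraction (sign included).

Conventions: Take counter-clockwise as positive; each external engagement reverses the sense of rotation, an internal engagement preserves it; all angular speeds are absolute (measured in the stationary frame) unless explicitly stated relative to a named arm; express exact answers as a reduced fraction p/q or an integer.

48/17

class = planetary set [G3 = 34+2·14 = 62; Willis about the carrier]
ring teeth: 34 + 2·14 = 62
34(ω_sun−ω_arm) = −62(ω_ring−ω_arm),  ω_ring = 0, ω_arm = 1
ω_sun = 1 − (62/34)(0−1) = 48/17
ω_out/ω_in = 48/17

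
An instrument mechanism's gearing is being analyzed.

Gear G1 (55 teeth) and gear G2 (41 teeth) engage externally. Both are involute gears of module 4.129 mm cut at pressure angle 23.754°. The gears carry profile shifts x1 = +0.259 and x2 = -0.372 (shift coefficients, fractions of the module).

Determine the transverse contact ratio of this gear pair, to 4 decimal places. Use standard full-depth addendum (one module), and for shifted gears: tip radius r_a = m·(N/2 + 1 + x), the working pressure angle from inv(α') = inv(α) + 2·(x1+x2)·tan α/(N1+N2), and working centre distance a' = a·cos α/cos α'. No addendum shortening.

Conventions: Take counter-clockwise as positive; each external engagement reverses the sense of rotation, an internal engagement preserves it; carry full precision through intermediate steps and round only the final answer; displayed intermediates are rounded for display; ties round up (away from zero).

1.5904

recognized (one external pair, fixed centres): single-mesh tooth geometry, m = 4.129, N1 = 55, N2 = 41
base radii: r_b1 = 103.928137, r_b2 = 77.473702
tip radii: r_a1 = 118.745911, r_a2 = 87.237512
inv(α') = inv(23.754°) + 2·(+0.259-0.372)·tan α/(55+41) = 0.02447230  ⇒  α' = 23.44296°
a' = a·cos α / cos α' = 198.1920·cos 23.754°/cos 23.44296° = 197.722534
action lengths: √(r_a1²−r_b1²) = 57.441567, √(r_a2²−r_b2²) = 40.102481
base pitch p_b = π·m·cos α = 11.872723
CR = (57.441567 + 40.102481 − 197.722534·sin 23.44296°)/11.872723 = 1.590446
contact ratio ≈ 1.5904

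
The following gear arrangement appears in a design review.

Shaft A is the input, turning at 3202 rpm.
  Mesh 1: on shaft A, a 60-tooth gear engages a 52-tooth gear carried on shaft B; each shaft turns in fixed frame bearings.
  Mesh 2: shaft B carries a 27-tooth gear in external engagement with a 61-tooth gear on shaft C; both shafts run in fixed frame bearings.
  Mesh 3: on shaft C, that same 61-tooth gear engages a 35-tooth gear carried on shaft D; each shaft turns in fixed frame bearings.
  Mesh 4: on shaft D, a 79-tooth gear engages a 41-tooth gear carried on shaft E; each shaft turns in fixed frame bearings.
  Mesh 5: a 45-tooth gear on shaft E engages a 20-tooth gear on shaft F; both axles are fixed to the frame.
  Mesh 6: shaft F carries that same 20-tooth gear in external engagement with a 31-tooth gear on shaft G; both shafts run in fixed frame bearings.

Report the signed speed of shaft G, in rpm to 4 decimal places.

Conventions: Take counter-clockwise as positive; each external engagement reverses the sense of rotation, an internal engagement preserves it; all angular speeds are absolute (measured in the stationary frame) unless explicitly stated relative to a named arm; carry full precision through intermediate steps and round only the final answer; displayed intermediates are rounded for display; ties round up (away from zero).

+7971.8480 rpm

recognized (7 fixed axles, 6 meshes): fixed-axis compound train
mesh 1 [60T→52T]: ω = 3202.0000×60/52 = 3694.6154 rpm, sense flips to −
mesh 2 [27T→61T]: ω = 3694.6154×27/61 = 1635.3216 rpm, sense flips to +
mesh 3 [61T→35T]: ω = 1635.3216×61/35 = 2850.1319 rpm, sense flips to −
mesh 4 [79T→41T]: ω = 2850.1319×79/41 = 5491.7175 rpm, sense flips to +
mesh 5 [45T→20T]: ω = 5491.7175×45/20 = 12356.3644 rpm, sense flips to −
mesh 6 [20T→31T]: ω = 12356.3644×20/31 = 7971.8480 rpm, sense flips to +
signed output speed = +7971.8480 rpm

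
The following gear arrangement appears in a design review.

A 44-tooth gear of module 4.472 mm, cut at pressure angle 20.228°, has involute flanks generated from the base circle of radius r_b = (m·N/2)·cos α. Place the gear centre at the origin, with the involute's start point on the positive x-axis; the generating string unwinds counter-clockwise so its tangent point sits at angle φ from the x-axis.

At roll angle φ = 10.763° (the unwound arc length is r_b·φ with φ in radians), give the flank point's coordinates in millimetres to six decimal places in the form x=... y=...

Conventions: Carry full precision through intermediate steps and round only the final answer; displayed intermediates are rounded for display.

x=93.930548 y=0.203261

class = single-mesh tooth geometry [base-circle involute, m = 4.472, 44T]
pitch radius r_p = m·N/2 = 4.472·44/2 = 98.384000
base radius r_b = r_p·cos α = 98.384000·cos 20.228° = 92.316085
roll angle φ = 10.763° = 0.18784979 rad
x = r_b·(cos φ + φ·sin φ) = 93.930548
y = r_b·(sin φ − φ·cos φ) = 0.203261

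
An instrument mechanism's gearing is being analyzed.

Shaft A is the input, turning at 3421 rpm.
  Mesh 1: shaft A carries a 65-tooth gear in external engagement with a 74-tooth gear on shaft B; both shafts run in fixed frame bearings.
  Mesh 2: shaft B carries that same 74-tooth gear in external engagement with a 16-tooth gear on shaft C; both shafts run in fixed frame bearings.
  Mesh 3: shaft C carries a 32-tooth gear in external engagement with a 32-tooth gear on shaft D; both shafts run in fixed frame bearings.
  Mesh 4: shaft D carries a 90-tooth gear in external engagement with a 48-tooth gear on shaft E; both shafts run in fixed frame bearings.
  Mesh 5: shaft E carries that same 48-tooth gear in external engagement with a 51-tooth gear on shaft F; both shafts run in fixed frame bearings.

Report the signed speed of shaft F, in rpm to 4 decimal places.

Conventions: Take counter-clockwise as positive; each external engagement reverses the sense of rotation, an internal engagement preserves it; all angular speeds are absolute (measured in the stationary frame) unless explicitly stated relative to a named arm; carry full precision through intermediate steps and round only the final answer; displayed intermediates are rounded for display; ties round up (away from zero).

class = fixed-axis compound train [5 meshes; 5 ratios multiply, 5 sense flips]
mesh 1 [65T→74T]: ω = 3421.0000×65/74 = 3004.9324 rpm, sense flips to −
mesh 2 [74T→16T]: ω = 3004.9324×74/16 = 13897.8125 rpm, sense flips to +
mesh 3 [32T→32T]: ω = 13897.8125×32/32 = 13897.8125 rpm, sense flips to −
mesh 4 [90T→48T]: ω = 13897.8125×90/48 = 26058.3984 rpm, sense flips to +
mesh 5 [48T→51T]: ω = 26058.3984×48/51 = 24525.5515 rpm, sense flips to −
signed output speed = -24525.5515 rpm

-24525.5515 rpm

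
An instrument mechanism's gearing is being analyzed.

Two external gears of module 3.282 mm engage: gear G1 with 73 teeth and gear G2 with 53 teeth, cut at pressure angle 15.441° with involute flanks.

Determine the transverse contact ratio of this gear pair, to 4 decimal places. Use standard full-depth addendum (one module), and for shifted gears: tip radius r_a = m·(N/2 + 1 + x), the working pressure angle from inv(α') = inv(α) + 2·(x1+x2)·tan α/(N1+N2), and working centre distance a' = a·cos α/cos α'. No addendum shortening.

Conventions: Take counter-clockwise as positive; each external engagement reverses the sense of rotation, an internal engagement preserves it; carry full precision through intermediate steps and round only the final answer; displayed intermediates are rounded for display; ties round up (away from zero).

class = single-mesh tooth geometry [involute pair 73T × 53T, m = 3.282]
base radii: r_b1 = 115.469087, r_b2 = 83.833721
tip radii: r_a1 = 123.075000, r_a2 = 90.255000
no profile shift: α' = α, a' = a
action lengths: √(r_a1²−r_b1²) = 42.595135, √(r_a2²−r_b2²) = 33.434597
base pitch p_b = π·m·cos α = 9.938543
CR = (42.595135 + 33.434597 − 206.766000·sin 15.44100°)/9.938543 = 2.110885
contact ratio ≈ 2.1109

2.1109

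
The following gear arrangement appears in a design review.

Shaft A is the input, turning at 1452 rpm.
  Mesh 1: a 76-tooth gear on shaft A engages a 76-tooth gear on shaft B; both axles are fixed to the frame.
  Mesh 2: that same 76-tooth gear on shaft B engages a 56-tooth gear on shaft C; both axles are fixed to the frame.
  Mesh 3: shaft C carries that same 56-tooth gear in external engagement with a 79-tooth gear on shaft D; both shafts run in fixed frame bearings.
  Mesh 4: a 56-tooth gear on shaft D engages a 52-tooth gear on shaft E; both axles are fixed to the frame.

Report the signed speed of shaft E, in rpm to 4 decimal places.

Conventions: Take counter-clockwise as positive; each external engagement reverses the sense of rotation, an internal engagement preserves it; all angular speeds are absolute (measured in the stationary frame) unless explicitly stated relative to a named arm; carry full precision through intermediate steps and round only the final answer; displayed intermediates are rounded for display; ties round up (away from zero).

+1504.3116 rpm

class = fixed-axis compound train [4 meshes; 4 ratios multiply, 4 sense flips]
mesh 1 [76T→76T]: ω = 1452.0000×76/76 = 1452.0000 rpm, sense flips to −
mesh 2 [76T→56T]: ω = 1452.0000×76/56 = 1970.5714 rpm, sense flips to +
mesh 3 [56T→79T]: ω = 1970.5714×56/79 = 1396.8608 rpm, sense flips to −
mesh 4 [56T→52T]: ω = 1396.8608×56/52 = 1504.3116 rpm, sense flips to +
signed output speed = +1504.3116 rpm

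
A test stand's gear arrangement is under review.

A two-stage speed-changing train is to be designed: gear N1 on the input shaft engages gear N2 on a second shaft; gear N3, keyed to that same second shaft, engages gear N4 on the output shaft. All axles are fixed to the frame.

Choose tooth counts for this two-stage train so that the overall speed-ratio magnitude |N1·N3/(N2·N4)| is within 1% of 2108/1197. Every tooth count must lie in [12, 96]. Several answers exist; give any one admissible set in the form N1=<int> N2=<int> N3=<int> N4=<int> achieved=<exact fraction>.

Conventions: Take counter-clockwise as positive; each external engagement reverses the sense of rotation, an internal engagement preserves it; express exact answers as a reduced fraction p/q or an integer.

topology: fixed-axis compound train — 2 stages, target 2108/1197
target = 2108/1197 in lowest terms: an exact hit needs N1·N3 = k·2108 and N2·N4 = k·1197 for one integer k, every count in [12, 96]; additionally prefer no 1:1 stage (N1 ≠ N2, N3 ≠ N4)
k = 1: N1·N3 = 2108 = 31·68, N2·N4 = 1197 = 19·63
achieved = 31·68/(19·63) = 2108/1197; |achieved − target| = 0 ≤ 527/29925 ✓

N1=31 N2=19 N3=68 N4=63 achieved=2108/1197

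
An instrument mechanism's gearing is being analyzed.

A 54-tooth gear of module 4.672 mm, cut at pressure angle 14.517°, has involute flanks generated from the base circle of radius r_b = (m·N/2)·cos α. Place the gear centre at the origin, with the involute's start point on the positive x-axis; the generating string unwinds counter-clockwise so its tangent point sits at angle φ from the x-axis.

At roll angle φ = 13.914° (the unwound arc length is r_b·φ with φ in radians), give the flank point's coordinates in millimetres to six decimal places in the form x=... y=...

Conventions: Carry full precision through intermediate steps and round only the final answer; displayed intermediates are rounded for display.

recognized (one wheel, involute flank): single-mesh tooth geometry, m = 4.672, N = 54
pitch radius r_p = m·N/2 = 4.672·54/2 = 126.144000
base radius r_b = r_p·cos α = 126.144000·cos 14.517° = 122.116639
roll angle φ = 13.914° = 0.24284511 rad
x = r_b·(cos φ + φ·sin φ) = 125.664562
y = r_b·(sin φ − φ·cos φ) = 0.579533

x=125.664562 y=0.579533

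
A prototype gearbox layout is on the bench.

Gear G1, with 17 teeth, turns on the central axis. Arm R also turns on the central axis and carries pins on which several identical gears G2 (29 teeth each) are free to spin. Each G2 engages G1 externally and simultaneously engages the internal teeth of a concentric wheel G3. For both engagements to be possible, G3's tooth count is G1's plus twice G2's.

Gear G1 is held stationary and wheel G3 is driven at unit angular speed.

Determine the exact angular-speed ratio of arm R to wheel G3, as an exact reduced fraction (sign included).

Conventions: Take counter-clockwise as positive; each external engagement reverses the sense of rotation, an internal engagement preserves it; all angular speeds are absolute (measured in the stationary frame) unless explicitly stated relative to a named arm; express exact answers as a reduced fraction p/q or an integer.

recognized (axles ride arm R): planetary set, 17/29/75 teeth
ring teeth: 17 + 2·29 = 75
17(ω_sun−ω_arm) = −75(ω_ring−ω_arm),  ω_sun = 0, ω_ring = 1
17(0−ω_arm) = −75(1−ω_arm)  ⇒  92·ω_arm = 75  ⇒  ω_arm = 75/92
ω_out/ω_in = 75/92

75/92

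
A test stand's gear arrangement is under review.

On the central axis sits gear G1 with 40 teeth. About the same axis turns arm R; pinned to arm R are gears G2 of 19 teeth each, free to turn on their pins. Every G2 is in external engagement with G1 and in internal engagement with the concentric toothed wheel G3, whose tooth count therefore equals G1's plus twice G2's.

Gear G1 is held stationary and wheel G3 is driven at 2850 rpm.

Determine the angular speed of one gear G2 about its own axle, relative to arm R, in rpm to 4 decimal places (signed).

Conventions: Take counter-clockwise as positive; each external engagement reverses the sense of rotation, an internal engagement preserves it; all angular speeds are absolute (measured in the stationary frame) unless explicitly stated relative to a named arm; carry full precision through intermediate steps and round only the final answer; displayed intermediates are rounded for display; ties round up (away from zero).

planetary set (40T centre, 19T on arm, 78T internal) — Willis relation
normalise by the input: solve with ω_ring = 1, then scale by 2850 rpm
ring teeth: 40 + 2·19 = 78
40(ω_sun−ω_arm) = −78(ω_ring−ω_arm),  ω_sun = 0, ω_ring = 1
40(0−ω_arm) = −78(1−ω_arm)  ⇒  118·ω_arm = 78  ⇒  ω_arm = 39/59
sun–planet mesh: 40·(0−39/59) = −19·(ω_p−ω_arm)  ⇒  ω_p−ω_arm = 1560/1121
scale: ω_p−ω_arm = 1560/1121 × 2850 rpm = +3966.1017 rpm

+3966.1017 rpm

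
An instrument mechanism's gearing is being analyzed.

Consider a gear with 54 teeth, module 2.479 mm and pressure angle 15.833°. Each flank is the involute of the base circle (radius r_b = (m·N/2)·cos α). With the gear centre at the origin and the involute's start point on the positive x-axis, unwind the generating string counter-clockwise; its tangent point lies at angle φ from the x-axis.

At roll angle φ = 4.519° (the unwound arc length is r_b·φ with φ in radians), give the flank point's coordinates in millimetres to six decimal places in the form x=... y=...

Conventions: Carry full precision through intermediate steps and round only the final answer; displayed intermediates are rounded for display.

recognized (one wheel, involute flank): single-mesh tooth geometry, m = 2.479, N = 54
pitch radius r_p = m·N/2 = 2.479·54/2 = 66.933000
base radius r_b = r_p·cos α = 66.933000·cos 15.833° = 64.393630
roll angle φ = 4.519° = 0.07887143 rad
x = r_b·(cos φ + φ·sin φ) = 64.593605
y = r_b·(sin φ − φ·cos φ) = 0.010525

x=64.593605 y=0.010525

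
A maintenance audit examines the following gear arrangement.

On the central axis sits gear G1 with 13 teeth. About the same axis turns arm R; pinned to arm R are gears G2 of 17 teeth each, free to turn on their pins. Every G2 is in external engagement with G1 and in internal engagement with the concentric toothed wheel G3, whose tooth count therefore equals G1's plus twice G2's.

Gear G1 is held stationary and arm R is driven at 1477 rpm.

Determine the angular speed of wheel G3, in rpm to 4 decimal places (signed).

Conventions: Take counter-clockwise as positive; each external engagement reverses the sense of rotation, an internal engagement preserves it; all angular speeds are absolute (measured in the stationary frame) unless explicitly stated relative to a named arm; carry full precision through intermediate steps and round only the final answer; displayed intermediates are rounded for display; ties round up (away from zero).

topology: planetary set — G1 13T / G2 17T / G3 47T, arm = carrier (Willis)
normalise by the input: solve with ω_arm = 1, then scale by 1477 rpm
ring teeth: 13 + 2·17 = 47
13(ω_sun−ω_arm) = −47(ω_ring−ω_arm),  ω_sun = 0, ω_arm = 1
ω_ring = 1 − (13/47)(0−1) = 60/47
scale: ω_ring = 60/47 × 1477 rpm = +1885.5319 rpm

+1885.5319 rpm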